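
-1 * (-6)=6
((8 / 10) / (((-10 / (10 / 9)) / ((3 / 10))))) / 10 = -1 / 375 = -0.00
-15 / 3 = -5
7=7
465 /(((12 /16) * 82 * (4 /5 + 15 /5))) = 1550 /779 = 1.99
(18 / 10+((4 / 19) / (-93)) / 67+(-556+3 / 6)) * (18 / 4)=-1966559799 / 789260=-2491.65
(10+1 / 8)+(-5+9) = 113 / 8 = 14.12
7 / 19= 0.37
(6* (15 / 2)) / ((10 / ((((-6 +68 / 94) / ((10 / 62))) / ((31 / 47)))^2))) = 276768 / 25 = 11070.72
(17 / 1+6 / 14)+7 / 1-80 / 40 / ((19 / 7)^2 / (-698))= 540559 / 2527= 213.91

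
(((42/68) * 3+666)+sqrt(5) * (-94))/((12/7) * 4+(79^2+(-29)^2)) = 0.06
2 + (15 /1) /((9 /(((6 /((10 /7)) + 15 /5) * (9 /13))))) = 134 /13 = 10.31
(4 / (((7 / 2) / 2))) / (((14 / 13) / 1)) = 104 / 49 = 2.12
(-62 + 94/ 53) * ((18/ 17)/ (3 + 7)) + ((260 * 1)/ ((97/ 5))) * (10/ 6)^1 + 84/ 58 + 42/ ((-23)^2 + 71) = 17.48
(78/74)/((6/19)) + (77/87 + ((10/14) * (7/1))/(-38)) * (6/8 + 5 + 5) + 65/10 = 8776717/489288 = 17.94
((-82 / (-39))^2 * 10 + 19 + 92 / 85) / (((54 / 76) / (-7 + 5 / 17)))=-12002162668 / 19780605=-606.76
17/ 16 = 1.06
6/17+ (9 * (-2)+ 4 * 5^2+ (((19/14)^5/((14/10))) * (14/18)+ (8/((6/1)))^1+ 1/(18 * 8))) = 7097338349/82287072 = 86.25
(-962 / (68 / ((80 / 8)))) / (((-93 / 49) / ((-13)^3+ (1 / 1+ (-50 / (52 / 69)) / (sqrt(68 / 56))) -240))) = -95690140 / 527 -5212375 * sqrt(238) / 17918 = -186063.03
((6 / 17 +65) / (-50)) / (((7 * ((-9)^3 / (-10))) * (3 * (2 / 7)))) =-1111 / 371790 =-0.00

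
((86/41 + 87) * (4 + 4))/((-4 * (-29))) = 7306/1189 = 6.14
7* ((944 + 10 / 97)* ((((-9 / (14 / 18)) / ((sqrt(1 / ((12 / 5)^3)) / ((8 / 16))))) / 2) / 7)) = -44506908* sqrt(15) / 16975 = -10154.61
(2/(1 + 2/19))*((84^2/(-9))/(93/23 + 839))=-6992/4155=-1.68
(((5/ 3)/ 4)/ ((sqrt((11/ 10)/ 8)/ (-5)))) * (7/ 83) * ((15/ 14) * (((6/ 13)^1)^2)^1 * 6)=-13500 * sqrt(55)/ 154297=-0.65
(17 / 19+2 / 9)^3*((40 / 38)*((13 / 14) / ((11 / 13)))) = 11775701990 / 7315308693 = 1.61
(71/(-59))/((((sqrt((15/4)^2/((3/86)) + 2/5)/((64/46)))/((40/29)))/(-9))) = 1635840* sqrt(161410)/635196773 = 1.03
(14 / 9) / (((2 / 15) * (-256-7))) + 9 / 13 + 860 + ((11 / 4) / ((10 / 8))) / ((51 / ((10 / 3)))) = 450286184 / 523107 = 860.79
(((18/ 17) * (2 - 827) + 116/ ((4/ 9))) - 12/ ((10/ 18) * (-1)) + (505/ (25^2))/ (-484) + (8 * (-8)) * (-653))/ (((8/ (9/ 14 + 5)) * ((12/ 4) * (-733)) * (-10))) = 3347648651257/ 2533072080000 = 1.32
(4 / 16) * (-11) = -2.75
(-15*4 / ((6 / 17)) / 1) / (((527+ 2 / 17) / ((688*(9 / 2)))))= -2982480 / 2987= -998.49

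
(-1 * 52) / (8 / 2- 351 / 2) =104 / 343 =0.30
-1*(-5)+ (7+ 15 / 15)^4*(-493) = -2019323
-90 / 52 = -45 / 26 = -1.73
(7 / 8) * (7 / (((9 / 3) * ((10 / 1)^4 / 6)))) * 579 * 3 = 85113 / 40000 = 2.13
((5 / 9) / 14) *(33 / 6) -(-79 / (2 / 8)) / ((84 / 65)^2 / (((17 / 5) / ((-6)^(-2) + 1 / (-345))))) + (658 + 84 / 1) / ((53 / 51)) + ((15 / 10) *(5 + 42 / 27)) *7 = 4840491109 / 181692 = 26641.19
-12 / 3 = -4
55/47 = 1.17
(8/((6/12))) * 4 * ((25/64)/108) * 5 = 125/108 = 1.16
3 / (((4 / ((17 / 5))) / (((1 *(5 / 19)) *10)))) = 6.71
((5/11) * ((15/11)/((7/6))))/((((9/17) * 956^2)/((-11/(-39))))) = 425/1372274904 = 0.00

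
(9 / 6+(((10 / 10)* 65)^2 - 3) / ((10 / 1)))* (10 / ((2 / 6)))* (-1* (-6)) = 76266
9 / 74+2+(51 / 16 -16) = -6329 / 592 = -10.69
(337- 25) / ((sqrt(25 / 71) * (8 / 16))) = 1051.58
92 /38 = 46 /19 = 2.42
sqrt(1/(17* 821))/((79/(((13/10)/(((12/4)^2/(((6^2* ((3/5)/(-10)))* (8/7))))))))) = -312* sqrt(13957)/964777625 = -0.00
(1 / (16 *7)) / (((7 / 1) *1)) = 1 / 784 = 0.00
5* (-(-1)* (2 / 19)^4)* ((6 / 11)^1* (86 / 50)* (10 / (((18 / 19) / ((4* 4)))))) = 22016 / 226347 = 0.10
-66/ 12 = -11/ 2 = -5.50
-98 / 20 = -49 / 10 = -4.90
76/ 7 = 10.86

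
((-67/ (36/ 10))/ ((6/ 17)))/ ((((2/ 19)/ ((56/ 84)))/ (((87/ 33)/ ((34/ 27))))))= -184585/ 264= -699.19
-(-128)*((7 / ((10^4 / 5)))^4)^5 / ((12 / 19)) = 1516053059654628019 / 98304000000000000000000000000000000000000000000000000000000000000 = 0.00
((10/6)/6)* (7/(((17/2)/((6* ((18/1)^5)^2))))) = 83310901954560/17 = 4900641291444.71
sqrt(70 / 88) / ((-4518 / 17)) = -17* sqrt(385) / 99396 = -0.00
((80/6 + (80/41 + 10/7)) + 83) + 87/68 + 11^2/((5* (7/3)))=4657241/41820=111.36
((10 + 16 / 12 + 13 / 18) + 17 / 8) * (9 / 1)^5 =6698781 / 8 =837347.62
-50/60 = -5/6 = -0.83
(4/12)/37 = 1/111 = 0.01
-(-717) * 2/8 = 179.25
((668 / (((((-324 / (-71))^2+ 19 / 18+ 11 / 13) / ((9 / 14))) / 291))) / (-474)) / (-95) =171974188854 / 1408338789515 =0.12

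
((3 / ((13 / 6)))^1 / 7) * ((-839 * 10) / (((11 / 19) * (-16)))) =717345 / 4004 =179.16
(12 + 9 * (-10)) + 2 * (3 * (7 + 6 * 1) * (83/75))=208/25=8.32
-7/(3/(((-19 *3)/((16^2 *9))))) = 133/2304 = 0.06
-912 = -912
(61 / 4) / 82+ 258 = 84685 / 328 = 258.19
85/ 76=1.12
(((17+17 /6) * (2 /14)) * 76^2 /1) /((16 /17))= 104329 /6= 17388.17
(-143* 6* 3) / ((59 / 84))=-216216 / 59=-3664.68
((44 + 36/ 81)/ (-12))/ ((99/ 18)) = -200/ 297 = -0.67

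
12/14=6/7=0.86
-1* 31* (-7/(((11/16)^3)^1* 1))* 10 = 6677.93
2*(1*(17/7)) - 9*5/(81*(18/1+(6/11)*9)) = 10961/2268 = 4.83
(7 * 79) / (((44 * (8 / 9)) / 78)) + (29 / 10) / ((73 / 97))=71095139 / 64240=1106.71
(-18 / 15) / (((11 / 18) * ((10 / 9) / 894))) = -1579.94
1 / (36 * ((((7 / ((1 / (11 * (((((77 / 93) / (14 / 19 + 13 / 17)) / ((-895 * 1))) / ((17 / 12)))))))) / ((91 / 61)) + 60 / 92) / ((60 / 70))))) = 4023441175 / 106414117278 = 0.04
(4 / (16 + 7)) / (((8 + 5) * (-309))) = -4 / 92391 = -0.00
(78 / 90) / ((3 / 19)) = 247 / 45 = 5.49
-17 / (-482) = 17 / 482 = 0.04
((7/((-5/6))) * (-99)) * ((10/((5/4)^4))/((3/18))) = 12773376/625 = 20437.40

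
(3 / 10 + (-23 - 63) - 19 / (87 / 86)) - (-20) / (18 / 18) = -73499 / 870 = -84.48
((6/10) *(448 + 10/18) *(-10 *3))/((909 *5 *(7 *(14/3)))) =-4037/74235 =-0.05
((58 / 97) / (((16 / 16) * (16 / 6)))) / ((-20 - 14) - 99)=-0.00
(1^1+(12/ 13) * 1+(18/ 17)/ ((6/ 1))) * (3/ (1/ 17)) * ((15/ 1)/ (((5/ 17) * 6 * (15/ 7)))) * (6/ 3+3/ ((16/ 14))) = 127687/ 65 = 1964.42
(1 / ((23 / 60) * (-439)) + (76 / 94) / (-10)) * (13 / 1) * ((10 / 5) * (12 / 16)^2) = -24095331 / 18982360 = -1.27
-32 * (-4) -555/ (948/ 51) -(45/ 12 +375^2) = -140530.61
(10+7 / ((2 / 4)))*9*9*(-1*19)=-36936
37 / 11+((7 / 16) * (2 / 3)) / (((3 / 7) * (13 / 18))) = 2463 / 572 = 4.31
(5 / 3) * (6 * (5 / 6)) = 25 / 3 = 8.33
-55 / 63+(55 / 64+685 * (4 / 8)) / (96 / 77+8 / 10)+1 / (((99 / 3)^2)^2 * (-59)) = 4122203685436891 / 24700855931136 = 166.89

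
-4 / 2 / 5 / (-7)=2 / 35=0.06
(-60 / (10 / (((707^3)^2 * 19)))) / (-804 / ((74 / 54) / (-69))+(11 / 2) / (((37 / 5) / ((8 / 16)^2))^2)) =-623698587604927085095488 / 1773457043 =-351685195909719.64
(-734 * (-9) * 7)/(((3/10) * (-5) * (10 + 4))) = -2202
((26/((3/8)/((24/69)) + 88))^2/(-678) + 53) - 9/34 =19755181994395/374611147926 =52.74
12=12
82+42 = 124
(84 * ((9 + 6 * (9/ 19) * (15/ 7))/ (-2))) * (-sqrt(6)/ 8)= 6021 * sqrt(6)/ 76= 194.06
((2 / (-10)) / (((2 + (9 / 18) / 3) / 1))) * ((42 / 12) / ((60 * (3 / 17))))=-119 / 3900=-0.03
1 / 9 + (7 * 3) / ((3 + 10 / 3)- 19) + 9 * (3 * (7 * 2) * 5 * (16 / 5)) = 6046.45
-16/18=-8/9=-0.89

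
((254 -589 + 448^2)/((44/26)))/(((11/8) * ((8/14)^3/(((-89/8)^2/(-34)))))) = -7076980783691/4212736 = -1679901.32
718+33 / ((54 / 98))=7001 / 9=777.89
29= 29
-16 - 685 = -701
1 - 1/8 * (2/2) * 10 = -1/4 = -0.25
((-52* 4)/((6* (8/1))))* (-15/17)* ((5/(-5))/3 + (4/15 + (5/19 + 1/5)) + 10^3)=3706469/969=3825.05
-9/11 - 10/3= -137/33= -4.15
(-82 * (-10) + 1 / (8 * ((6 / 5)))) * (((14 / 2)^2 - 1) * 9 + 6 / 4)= 11376485 / 32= 355515.16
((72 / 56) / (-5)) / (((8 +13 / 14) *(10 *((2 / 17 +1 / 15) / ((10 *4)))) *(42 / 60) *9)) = -816 / 8225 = -0.10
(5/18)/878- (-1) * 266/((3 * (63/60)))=148285/1756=84.44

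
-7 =-7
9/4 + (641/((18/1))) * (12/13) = 35.12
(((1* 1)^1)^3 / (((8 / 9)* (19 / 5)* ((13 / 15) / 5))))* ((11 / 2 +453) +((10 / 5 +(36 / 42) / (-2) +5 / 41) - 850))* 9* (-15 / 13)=101945638125 / 14744912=6913.95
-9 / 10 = -0.90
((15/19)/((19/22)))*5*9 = 14850/361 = 41.14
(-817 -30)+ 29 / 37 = -31310 / 37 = -846.22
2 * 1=2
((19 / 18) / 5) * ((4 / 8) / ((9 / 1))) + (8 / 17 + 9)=261143 / 27540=9.48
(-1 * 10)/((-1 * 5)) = 2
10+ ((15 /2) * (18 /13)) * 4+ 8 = 774 /13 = 59.54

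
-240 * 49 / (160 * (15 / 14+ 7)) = -1029 / 113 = -9.11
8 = 8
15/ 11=1.36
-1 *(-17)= 17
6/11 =0.55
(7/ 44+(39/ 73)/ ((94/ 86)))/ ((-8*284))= -97805/ 342990208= -0.00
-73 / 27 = -2.70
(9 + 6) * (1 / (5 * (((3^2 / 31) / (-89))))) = -2759 / 3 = -919.67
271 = 271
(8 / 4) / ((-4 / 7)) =-7 / 2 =-3.50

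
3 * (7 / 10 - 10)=-279 / 10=-27.90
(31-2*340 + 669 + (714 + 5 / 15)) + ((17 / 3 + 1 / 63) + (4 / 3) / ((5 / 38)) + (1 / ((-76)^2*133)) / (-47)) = 1218812364451 / 1624759920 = 750.15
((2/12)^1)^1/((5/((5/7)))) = 1/42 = 0.02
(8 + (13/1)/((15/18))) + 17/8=1029/40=25.72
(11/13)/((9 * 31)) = 11/3627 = 0.00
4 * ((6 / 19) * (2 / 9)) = 16 / 57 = 0.28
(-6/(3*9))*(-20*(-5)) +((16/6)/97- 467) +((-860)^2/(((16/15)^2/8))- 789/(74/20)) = 335905209227/64602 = 5199610.06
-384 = -384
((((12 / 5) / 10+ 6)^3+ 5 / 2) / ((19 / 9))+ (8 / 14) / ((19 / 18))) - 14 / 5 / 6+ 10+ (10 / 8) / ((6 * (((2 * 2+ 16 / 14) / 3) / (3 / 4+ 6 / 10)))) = 126.51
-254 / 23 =-11.04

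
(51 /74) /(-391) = -3 /1702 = -0.00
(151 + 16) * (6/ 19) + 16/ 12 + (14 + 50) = 6730/ 57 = 118.07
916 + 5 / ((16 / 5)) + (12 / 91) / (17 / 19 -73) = 917.56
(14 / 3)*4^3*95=85120 / 3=28373.33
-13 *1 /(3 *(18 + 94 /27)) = -117 /580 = -0.20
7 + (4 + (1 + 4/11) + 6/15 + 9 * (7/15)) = 933/55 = 16.96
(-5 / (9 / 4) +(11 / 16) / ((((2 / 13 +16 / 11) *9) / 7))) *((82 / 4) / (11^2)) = -855383 / 2671680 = -0.32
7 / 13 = 0.54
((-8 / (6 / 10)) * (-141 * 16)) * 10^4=300800000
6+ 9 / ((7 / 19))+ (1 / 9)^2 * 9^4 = 780 / 7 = 111.43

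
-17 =-17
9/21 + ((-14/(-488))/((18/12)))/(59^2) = 3822187/8918322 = 0.43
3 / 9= 1 / 3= 0.33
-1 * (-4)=4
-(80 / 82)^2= -1600 / 1681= -0.95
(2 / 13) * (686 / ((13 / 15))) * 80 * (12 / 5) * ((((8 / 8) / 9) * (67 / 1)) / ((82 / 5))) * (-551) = -40520099200 / 6929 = -5847900.01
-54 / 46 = -27 / 23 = -1.17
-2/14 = -0.14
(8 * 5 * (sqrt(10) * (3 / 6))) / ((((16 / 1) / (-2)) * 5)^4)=sqrt(10) / 128000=0.00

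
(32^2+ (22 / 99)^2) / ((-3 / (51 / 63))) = -1410116 / 5103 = -276.33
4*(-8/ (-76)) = 8/ 19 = 0.42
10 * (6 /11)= 60 /11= 5.45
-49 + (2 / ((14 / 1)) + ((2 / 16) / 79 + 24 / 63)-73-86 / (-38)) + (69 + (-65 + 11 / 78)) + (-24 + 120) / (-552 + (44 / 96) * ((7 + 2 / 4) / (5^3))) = -27804118647775 / 241262322392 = -115.24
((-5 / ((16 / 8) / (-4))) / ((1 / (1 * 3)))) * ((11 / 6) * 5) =275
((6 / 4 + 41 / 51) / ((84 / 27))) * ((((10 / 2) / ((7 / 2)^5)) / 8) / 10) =705 / 8000132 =0.00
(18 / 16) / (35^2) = 0.00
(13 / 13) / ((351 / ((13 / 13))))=1 / 351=0.00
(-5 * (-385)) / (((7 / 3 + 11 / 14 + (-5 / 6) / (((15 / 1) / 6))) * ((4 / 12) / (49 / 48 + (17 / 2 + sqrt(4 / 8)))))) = 13475 * sqrt(2) / 13 + 6158075 / 312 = 21203.31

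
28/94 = 14/47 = 0.30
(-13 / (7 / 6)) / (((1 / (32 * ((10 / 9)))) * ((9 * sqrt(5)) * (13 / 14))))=-256 * sqrt(5) / 27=-21.20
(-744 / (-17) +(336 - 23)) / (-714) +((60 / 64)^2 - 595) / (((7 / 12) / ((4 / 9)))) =-44003975 / 97104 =-453.16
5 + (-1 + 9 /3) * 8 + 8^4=4117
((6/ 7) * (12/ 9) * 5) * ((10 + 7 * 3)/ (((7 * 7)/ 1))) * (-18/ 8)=-2790/ 343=-8.13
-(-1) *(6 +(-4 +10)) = 12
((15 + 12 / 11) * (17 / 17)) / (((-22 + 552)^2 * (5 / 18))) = 1593 / 7724750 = 0.00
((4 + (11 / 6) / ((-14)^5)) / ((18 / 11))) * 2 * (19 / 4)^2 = 51256734815 / 464679936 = 110.31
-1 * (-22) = 22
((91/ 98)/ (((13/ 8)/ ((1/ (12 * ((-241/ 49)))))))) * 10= -70/ 723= -0.10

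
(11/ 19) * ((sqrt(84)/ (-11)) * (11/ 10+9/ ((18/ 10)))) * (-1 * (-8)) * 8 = -3904 * sqrt(21)/ 95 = -188.32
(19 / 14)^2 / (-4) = -361 / 784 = -0.46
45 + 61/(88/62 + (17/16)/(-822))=50887677/578161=88.02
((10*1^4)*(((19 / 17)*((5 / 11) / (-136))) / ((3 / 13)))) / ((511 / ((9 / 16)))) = -18525 / 103966016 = -0.00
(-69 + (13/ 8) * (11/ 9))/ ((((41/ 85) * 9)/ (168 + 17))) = -75873125/ 26568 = -2855.81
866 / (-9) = -866 / 9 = -96.22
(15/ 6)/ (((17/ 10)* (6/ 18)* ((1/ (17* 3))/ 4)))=900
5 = 5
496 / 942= 248 / 471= 0.53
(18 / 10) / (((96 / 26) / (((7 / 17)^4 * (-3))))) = -280917 / 6681680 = -0.04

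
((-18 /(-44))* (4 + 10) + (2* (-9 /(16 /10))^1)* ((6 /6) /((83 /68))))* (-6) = 19116 /913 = 20.94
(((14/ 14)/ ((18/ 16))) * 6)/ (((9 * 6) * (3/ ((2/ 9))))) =16/ 2187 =0.01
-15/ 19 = -0.79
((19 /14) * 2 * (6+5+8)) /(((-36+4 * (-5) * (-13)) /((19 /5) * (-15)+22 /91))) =-1864565 /142688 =-13.07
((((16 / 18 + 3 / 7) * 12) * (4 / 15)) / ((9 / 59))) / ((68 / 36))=14.63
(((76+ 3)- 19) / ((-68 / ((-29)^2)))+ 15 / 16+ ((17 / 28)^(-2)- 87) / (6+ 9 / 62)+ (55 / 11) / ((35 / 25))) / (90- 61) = -9264767611 / 357634032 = -25.91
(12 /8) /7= 3 /14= 0.21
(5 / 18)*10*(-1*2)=-50 / 9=-5.56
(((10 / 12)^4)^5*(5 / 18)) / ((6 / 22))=5245208740234375 / 197432555763400704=0.03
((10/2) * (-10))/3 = -50/3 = -16.67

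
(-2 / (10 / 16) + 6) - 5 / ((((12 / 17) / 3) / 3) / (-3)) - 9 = 3701 / 20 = 185.05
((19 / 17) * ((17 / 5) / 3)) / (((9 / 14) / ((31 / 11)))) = 8246 / 1485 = 5.55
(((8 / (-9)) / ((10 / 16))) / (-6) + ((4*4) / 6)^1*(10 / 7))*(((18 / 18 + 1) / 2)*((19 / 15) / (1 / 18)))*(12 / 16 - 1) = -36328 / 1575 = -23.07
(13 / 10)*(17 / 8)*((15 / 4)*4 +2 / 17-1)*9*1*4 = 1404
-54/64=-27/32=-0.84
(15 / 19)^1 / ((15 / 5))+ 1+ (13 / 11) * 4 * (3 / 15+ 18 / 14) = 60616 / 7315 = 8.29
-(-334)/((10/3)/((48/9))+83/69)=184368/1009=182.72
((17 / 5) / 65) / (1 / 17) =289 / 325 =0.89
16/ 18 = 8/ 9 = 0.89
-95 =-95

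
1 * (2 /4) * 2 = 1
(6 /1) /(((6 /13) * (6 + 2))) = 13 /8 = 1.62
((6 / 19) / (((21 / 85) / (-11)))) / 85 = -0.17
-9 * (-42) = 378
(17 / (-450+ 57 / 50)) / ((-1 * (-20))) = -85 / 44886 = -0.00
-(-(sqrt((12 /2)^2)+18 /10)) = 39 /5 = 7.80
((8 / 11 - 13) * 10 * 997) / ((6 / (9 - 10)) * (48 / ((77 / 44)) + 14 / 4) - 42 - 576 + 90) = 69790 / 407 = 171.47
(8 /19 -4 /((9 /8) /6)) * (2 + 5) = -8344 /57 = -146.39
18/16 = 1.12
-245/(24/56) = -1715/3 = -571.67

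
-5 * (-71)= 355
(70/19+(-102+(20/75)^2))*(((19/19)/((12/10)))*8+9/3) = -12179884/12825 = -949.70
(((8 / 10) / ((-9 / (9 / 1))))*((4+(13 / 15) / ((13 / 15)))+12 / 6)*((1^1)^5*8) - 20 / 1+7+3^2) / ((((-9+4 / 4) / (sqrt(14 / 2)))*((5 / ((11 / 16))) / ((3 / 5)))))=2013*sqrt(7) / 4000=1.33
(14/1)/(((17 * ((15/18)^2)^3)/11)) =7185024/265625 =27.05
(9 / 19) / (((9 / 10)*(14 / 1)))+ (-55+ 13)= -5581 / 133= -41.96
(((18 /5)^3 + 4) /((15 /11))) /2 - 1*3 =29201 /1875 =15.57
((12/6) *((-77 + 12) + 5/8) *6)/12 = -515/8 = -64.38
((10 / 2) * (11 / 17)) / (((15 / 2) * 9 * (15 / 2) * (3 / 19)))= 836 / 20655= 0.04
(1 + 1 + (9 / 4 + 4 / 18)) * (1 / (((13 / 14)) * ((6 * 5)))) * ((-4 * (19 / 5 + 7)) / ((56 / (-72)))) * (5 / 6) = 483 / 65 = 7.43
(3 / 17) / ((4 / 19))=57 / 68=0.84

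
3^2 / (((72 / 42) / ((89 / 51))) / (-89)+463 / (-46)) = -22955058 / 25700113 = -0.89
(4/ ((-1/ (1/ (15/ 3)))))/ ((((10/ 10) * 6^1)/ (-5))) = 2/ 3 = 0.67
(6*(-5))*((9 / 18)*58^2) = -50460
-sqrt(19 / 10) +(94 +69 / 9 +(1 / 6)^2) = 100.32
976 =976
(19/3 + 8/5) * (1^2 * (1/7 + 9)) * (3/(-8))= -136/5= -27.20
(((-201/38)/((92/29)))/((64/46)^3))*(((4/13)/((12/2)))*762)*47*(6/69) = -800245923/8093696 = -98.87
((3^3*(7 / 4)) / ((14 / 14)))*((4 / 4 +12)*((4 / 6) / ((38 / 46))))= 18837 / 38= 495.71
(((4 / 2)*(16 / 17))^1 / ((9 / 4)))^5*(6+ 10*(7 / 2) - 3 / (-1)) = 1511828488192 / 83841135993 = 18.03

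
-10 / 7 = -1.43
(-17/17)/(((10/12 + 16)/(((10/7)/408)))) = -5/24038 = -0.00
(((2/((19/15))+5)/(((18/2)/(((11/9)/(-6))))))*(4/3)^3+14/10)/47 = 652613/29294865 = 0.02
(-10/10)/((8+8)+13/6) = -6/109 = -0.06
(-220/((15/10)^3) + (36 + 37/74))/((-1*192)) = 1549/10368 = 0.15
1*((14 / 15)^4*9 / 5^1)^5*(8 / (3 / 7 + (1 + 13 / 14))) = 16.14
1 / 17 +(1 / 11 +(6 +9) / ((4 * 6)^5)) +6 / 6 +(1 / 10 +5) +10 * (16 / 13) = 598697815399 / 32261898240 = 18.56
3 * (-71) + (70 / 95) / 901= -3646333 / 17119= -213.00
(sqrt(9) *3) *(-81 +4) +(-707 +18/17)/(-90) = -1048289/1530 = -685.16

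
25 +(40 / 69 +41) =4594 / 69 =66.58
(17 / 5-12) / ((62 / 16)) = -344 / 155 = -2.22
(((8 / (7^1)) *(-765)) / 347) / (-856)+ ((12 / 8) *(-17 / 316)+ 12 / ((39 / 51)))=33342743535 / 2135363048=15.61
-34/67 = -0.51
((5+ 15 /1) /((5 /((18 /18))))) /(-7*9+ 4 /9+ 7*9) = 9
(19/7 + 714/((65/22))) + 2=112101/455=246.38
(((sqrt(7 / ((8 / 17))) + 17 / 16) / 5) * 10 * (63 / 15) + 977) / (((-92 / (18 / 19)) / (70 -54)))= -354933 / 2185 -756 * sqrt(238) / 2185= -167.78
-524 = -524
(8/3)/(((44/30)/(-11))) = -20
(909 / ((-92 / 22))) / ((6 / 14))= -23331 / 46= -507.20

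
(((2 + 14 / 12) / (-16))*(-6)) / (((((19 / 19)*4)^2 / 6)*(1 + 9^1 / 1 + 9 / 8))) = 57 / 1424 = 0.04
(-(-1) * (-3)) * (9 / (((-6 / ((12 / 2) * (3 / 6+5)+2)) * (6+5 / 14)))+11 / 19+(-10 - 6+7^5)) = -50349.96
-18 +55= 37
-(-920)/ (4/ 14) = 3220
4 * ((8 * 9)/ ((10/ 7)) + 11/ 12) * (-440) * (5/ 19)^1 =-1354760/ 57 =-23767.72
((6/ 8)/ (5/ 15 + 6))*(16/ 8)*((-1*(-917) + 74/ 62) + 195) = 310581/ 1178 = 263.65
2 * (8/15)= 16/15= 1.07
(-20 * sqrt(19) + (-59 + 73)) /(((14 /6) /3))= 18 - 180 * sqrt(19) /7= -94.09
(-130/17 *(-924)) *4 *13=6246240/17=367425.88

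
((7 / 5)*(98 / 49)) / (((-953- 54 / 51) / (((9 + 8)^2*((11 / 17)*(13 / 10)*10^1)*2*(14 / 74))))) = -165308 / 61235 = -2.70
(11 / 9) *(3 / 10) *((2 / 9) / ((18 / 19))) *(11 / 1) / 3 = 2299 / 7290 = 0.32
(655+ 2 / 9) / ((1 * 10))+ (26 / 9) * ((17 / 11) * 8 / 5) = 72.67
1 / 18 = 0.06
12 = 12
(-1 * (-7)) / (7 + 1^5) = 7 / 8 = 0.88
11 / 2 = 5.50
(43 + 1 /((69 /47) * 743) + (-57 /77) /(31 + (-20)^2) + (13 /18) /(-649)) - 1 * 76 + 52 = 11442449922565 /602294866866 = 19.00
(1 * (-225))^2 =50625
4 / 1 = 4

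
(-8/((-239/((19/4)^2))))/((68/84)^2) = 159201/138142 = 1.15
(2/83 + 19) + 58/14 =13460/581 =23.17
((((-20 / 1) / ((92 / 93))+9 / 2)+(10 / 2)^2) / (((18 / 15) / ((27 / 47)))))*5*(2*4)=192150 / 1081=177.75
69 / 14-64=-827 / 14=-59.07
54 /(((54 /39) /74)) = 2886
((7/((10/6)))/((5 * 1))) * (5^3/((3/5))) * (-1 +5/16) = -1925/16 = -120.31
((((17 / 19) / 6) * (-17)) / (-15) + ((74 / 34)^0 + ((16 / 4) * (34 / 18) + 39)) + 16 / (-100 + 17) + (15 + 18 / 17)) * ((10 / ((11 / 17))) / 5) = 51144023 / 260205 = 196.55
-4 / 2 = -2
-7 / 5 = -1.40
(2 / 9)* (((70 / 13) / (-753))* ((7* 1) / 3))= -980 / 264303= -0.00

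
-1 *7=-7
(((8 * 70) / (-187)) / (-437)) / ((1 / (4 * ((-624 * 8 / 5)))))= -27.37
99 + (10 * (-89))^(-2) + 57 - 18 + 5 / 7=769129107 / 5544700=138.71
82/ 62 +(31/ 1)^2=29832/ 31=962.32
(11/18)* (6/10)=11/30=0.37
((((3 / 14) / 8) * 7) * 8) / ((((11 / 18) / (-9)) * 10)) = -243 / 110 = -2.21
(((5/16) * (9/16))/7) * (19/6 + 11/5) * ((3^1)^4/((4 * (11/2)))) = 5589/11264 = 0.50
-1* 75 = -75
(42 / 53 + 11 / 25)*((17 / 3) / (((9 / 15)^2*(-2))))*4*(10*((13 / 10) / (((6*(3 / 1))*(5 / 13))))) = -4691609 / 64395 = -72.86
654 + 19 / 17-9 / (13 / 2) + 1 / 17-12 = 141836 / 221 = 641.79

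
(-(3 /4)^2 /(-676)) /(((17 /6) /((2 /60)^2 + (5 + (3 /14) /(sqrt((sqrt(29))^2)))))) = 81 * sqrt(29) /37326016 + 13503 /9193600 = 0.00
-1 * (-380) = 380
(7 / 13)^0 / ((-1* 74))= -1 / 74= -0.01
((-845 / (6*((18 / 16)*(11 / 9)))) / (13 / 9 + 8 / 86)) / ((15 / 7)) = -29068 / 935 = -31.09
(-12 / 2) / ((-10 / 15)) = 9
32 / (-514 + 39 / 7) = -224 / 3559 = -0.06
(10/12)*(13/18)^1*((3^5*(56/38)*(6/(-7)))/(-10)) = 351/19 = 18.47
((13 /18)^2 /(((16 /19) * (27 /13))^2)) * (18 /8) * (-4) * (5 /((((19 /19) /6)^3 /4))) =-51552605 /7776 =-6629.71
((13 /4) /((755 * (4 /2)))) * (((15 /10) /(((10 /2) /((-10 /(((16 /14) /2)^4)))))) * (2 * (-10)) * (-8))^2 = 43620.77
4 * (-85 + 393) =1232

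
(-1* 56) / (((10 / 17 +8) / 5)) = -32.60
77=77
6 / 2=3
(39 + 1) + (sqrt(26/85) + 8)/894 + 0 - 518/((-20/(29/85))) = sqrt(2210)/75990 + 18558817/379950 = 48.85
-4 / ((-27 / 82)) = 12.15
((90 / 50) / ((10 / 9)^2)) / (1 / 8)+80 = 11458 / 125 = 91.66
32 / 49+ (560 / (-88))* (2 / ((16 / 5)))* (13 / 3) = -107251 / 6468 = -16.58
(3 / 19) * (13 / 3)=13 / 19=0.68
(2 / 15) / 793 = 2 / 11895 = 0.00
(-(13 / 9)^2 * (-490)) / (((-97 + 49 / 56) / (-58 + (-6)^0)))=12587120 / 20763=606.23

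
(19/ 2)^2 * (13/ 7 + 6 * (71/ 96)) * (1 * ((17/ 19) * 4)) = 227715/ 112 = 2033.17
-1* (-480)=480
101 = 101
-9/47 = -0.19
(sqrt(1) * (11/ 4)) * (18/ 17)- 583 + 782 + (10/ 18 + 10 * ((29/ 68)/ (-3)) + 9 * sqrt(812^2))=1148884/ 153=7509.05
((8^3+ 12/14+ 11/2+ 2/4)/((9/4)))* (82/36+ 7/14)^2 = 9080000/5103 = 1779.35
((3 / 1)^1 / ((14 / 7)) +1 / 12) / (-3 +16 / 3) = 19 / 28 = 0.68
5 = 5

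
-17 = -17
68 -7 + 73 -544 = -410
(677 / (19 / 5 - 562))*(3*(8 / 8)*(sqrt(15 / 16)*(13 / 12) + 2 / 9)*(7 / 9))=-308035*sqrt(15) / 401904 - 47390 / 75357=-3.60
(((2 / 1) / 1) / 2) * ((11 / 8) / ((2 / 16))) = 11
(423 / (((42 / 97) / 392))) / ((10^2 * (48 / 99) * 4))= 3159387 / 1600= 1974.62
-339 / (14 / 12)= -2034 / 7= -290.57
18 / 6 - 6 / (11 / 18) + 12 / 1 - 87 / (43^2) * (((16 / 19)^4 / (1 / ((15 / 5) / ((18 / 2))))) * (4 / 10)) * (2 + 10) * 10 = 12731433921 / 2650598819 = 4.80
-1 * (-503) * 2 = 1006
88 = 88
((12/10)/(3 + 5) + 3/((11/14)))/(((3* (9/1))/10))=97/66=1.47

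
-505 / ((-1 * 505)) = 1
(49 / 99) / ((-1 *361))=-49 / 35739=-0.00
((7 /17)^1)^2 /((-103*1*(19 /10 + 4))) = -490 /1756253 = -0.00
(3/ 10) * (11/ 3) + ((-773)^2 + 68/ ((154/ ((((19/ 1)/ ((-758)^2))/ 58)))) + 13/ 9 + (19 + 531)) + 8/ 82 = 1415741545735504789/ 2367137605140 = 598081.64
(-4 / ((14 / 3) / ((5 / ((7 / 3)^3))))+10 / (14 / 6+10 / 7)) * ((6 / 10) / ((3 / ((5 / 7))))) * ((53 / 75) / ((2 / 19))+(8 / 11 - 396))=-122179726 / 948395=-128.83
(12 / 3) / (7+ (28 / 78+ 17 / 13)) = 0.46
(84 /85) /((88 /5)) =21 /374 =0.06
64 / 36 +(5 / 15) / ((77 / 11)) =115 / 63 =1.83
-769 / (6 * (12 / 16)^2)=-6152 / 27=-227.85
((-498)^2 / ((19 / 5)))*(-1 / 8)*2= -310005 / 19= -16316.05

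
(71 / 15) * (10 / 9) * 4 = 568 / 27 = 21.04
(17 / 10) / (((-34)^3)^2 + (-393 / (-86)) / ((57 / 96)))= 13889 / 12621052141600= 0.00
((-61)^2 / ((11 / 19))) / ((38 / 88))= 14884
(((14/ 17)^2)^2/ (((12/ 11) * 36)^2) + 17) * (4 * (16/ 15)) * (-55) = -728706113036/ 182660427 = -3989.40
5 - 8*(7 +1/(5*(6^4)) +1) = -47791/810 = -59.00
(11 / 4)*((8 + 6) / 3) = 12.83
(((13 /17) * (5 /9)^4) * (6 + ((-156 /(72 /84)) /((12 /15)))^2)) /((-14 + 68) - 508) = -1682273125 /202551192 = -8.31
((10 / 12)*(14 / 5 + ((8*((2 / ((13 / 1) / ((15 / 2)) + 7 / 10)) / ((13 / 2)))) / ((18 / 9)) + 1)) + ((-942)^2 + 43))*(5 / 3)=25264579445 / 17082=1479017.65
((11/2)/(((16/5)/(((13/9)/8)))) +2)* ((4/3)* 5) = 26615/1728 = 15.40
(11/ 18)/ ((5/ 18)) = 11/ 5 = 2.20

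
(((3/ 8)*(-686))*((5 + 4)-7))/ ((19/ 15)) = -15435/ 38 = -406.18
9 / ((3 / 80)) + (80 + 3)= 323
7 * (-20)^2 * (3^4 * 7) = 1587600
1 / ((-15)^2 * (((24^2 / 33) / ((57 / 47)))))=209 / 676800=0.00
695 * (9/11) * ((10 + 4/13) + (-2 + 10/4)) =1757655/286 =6145.65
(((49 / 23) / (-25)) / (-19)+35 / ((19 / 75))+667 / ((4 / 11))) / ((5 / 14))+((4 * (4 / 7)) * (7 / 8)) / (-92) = 301679286 / 54625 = 5522.73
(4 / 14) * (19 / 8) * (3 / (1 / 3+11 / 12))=57 / 35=1.63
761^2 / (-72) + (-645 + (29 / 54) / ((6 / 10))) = -5629469 / 648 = -8687.45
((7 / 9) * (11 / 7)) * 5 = 55 / 9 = 6.11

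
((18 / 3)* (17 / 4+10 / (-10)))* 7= 273 / 2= 136.50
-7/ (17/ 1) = -7/ 17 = -0.41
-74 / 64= -37 / 32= -1.16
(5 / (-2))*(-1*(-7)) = -35 / 2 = -17.50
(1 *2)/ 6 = 0.33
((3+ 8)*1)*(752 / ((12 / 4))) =8272 / 3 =2757.33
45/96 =15/32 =0.47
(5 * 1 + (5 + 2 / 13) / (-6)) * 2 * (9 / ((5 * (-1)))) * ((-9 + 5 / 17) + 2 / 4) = 15903 / 130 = 122.33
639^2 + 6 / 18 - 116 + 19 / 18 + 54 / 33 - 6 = 80824001 / 198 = 408202.03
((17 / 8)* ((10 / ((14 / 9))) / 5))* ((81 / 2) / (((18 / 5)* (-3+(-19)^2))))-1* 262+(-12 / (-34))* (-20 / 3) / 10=-357378891 / 1363264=-262.15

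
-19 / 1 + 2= -17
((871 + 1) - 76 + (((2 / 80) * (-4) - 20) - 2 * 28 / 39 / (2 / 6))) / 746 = 100307 / 96980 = 1.03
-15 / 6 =-5 / 2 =-2.50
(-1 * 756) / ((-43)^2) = -756 / 1849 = -0.41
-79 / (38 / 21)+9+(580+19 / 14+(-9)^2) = 83484 / 133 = 627.70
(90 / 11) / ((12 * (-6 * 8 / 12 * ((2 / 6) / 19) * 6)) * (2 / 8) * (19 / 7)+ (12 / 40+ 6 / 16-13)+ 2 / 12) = -75600 / 144023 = -0.52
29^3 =24389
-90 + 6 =-84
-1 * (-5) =5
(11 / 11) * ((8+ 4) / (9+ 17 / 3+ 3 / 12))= 144 / 179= 0.80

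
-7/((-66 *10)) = 0.01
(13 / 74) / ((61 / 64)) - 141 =-317821 / 2257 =-140.82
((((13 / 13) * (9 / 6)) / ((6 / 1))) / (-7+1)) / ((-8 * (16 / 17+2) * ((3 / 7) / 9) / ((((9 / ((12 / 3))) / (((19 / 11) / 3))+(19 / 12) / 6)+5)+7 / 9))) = 0.37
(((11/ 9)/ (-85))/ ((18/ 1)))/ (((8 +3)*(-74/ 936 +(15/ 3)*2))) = -26/ 3551895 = -0.00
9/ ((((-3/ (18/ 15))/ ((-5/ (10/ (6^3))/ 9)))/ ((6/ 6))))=43.20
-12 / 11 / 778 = -6 / 4279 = -0.00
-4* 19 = -76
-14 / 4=-7 / 2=-3.50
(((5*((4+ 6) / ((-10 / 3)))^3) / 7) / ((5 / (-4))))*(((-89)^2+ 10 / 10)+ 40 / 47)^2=14975538754608 / 15463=968475635.69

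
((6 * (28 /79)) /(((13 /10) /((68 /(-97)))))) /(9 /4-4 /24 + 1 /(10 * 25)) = -171360000 /311907089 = -0.55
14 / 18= 7 / 9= 0.78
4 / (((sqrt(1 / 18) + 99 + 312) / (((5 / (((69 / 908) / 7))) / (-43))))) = -313477920 / 3007130653 + 127120 * sqrt(2) / 3007130653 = -0.10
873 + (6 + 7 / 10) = 8797 / 10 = 879.70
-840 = -840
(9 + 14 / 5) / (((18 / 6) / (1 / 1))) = 59 / 15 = 3.93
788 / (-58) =-394 / 29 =-13.59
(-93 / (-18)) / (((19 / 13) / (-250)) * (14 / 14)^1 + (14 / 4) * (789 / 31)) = 1561625 / 26922858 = 0.06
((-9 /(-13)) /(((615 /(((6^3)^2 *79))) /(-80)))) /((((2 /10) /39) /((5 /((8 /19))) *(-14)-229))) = 1048911793920 /41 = 25583214485.85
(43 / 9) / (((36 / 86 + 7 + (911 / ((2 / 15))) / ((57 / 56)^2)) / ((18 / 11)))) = 4004934 / 3382079767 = 0.00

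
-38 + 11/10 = -369/10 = -36.90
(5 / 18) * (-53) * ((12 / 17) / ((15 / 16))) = -1696 / 153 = -11.08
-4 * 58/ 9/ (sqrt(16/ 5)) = -58 * sqrt(5)/ 9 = -14.41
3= 3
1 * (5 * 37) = 185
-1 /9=-0.11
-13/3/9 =-13/27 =-0.48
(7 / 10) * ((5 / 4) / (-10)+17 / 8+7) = 63 / 10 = 6.30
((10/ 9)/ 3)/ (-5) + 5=133/ 27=4.93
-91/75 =-1.21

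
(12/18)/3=2/9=0.22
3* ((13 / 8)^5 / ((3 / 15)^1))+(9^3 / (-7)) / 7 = 249012483 / 1605632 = 155.09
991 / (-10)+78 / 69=-22533 / 230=-97.97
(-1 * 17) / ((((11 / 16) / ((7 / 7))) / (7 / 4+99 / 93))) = -23732 / 341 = -69.60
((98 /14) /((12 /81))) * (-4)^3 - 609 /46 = -139713 /46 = -3037.24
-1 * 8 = -8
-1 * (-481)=481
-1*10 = -10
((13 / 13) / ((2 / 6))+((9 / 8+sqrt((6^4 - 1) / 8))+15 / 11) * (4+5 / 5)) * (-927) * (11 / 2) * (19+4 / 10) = -989109 * sqrt(2590) / 8 - 122199921 / 80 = -7819721.18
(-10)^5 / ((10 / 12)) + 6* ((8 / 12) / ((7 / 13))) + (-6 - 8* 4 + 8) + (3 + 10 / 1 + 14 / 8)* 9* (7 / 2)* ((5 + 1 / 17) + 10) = -13450078 / 119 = -113025.87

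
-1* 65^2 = -4225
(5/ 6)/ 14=5/ 84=0.06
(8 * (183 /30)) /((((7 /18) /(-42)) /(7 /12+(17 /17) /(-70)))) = -524844 /175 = -2999.11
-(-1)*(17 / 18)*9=17 / 2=8.50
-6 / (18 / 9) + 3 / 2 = -3 / 2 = -1.50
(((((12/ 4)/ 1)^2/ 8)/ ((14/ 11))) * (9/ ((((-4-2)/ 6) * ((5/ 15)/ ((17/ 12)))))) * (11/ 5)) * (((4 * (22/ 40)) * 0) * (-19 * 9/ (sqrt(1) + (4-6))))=0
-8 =-8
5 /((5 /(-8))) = -8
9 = 9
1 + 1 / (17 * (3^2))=154 / 153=1.01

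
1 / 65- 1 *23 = -1494 / 65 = -22.98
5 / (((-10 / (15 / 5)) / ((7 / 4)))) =-2.62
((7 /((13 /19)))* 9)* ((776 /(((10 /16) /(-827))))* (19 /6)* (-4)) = 77841950592 /65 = 1197568470.65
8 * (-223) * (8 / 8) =-1784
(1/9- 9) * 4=-320/9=-35.56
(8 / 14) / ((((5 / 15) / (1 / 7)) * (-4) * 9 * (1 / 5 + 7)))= -5 / 5292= -0.00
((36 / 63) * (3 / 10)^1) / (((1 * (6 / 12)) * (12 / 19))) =19 / 35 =0.54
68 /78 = 34 /39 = 0.87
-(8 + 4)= -12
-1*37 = -37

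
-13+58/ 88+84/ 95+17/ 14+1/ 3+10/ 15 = -270433/ 29260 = -9.24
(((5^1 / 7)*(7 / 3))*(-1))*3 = -5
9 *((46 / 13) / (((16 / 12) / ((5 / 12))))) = 1035 / 104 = 9.95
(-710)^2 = 504100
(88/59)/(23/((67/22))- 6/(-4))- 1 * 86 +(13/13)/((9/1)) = -55215163/644103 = -85.72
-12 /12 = -1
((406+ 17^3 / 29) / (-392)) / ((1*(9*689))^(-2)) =-641655215487 / 11368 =-56443984.47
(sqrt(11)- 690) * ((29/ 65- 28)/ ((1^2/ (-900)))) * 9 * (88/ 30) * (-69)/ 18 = 22511150640/ 13- 32624856 * sqrt(11)/ 13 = 1723303556.45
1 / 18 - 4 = -3.94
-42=-42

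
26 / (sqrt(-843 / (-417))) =26 * sqrt(39059) / 281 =18.29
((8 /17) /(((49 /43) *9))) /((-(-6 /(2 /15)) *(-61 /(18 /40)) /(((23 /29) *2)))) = -0.00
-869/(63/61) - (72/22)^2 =-6495737/7623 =-852.12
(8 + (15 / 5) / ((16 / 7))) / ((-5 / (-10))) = 149 / 8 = 18.62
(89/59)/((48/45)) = 1335/944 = 1.41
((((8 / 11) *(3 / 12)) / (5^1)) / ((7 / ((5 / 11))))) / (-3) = -2 / 2541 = -0.00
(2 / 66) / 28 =1 / 924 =0.00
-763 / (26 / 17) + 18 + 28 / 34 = -212187 / 442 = -480.06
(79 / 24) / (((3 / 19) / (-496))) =-93062 / 9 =-10340.22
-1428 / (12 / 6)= -714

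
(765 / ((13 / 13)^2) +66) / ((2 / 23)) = 19113 / 2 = 9556.50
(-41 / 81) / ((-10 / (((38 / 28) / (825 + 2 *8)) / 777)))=779 / 7410202380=0.00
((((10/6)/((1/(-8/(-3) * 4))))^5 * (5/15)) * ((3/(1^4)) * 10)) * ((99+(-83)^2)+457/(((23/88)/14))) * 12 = 6705453462140.14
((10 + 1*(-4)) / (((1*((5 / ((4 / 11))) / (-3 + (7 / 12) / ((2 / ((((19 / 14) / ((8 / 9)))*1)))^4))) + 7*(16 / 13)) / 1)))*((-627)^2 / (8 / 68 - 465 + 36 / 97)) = -101911983610181778891 / 74417073241301896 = -1369.47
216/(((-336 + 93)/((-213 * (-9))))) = -1704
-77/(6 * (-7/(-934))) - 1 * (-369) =-4030/3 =-1343.33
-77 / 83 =-0.93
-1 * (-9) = 9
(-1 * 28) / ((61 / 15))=-420 / 61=-6.89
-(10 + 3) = -13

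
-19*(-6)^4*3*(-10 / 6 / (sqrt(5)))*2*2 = 98496*sqrt(5) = 220243.75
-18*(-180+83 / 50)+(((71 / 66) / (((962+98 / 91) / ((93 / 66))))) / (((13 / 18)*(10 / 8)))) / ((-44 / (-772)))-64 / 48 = 80208173729 / 24996180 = 3208.82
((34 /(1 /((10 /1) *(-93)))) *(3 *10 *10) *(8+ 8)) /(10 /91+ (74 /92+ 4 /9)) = -336353472000 /3011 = -111708227.17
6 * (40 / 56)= 30 / 7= 4.29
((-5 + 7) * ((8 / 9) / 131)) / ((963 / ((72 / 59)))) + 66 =491239910 / 7443027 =66.00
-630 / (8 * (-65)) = 63 / 52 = 1.21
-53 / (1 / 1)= -53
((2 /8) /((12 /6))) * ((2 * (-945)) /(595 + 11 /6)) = -2835 /7162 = -0.40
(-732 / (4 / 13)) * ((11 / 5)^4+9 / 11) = -396522204 / 6875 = -57675.96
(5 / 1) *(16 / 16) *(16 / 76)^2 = 80 / 361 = 0.22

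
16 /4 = 4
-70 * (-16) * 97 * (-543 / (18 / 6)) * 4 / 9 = -8739484.44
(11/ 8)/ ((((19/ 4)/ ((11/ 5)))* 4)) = 121/ 760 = 0.16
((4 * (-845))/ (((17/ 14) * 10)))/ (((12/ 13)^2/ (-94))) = 9396569/ 306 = 30707.74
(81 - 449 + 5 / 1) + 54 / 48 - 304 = -5327 / 8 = -665.88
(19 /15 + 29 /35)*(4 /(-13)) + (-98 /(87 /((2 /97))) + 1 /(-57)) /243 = -762138721 /1181873511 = -0.64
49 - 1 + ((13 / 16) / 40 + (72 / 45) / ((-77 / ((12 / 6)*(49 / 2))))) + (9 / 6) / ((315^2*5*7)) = 76610465579 / 1629936000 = 47.00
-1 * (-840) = 840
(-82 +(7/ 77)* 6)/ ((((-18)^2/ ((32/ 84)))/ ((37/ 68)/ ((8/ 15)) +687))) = -332696/ 5049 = -65.89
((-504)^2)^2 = 64524128256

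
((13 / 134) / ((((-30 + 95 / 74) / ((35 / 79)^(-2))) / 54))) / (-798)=27017289 / 23196446875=0.00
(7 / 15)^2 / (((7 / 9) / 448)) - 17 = 108.44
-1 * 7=-7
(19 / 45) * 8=152 / 45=3.38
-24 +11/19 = -445/19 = -23.42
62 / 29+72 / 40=571 / 145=3.94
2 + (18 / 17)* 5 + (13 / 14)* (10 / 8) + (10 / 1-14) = 4241 / 952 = 4.45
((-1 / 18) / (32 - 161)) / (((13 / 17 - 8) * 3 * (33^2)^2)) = -17 / 1016118459378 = -0.00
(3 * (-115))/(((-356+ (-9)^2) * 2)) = 69/110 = 0.63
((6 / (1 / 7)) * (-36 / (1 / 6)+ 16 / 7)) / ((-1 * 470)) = 4488 / 235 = 19.10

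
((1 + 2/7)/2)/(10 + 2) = 3/56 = 0.05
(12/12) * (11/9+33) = 308/9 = 34.22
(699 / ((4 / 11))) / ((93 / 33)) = 84579 / 124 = 682.09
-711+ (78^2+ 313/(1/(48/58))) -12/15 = 816529/145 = 5631.23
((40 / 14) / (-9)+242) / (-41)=-15226 / 2583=-5.89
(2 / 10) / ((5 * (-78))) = -1 / 1950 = -0.00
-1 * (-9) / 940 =9 / 940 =0.01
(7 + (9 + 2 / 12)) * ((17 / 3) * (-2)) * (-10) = 16490 / 9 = 1832.22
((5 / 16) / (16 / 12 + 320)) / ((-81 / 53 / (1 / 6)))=-265 / 2498688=-0.00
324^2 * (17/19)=1784592/19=93925.89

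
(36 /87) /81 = 4 /783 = 0.01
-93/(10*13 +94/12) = -558/827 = -0.67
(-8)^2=64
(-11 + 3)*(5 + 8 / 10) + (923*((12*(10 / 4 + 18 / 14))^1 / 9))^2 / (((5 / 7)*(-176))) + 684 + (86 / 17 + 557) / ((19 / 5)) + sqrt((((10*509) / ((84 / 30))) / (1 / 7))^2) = -142495512655 / 895356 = -159149.56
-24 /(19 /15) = -360 /19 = -18.95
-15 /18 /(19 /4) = -0.18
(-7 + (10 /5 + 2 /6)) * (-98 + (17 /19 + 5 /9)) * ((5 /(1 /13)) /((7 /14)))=30048200 /513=58573.49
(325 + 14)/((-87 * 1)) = -113/29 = -3.90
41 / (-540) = -41 / 540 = -0.08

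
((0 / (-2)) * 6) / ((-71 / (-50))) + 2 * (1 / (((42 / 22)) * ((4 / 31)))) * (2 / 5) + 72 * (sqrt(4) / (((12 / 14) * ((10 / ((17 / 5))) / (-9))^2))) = 20689363 / 13125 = 1576.33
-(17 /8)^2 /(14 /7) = -289 /128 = -2.26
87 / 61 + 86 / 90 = 6538 / 2745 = 2.38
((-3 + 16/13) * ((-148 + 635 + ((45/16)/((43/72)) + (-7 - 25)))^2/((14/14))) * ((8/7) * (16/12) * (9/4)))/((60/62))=-1324660.87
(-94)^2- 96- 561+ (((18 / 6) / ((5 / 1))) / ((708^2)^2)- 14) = 3419306008646401 / 418775996160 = 8165.00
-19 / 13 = -1.46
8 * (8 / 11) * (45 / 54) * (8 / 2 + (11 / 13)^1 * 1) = 3360 / 143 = 23.50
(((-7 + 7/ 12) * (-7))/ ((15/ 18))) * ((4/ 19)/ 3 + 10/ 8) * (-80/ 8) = -162239/ 228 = -711.57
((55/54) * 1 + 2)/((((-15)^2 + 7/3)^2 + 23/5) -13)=815/13951452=0.00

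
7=7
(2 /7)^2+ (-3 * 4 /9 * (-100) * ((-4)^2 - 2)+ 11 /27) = 2470247 /1323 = 1867.16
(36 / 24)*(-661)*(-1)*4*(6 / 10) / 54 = 661 / 15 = 44.07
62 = 62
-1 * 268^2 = -71824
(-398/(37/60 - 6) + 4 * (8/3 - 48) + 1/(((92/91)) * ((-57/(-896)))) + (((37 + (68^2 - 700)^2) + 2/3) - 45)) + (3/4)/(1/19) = 1372673362943/89148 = 15397691.06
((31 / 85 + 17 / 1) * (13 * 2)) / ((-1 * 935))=-38376 / 79475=-0.48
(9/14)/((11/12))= 54/77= 0.70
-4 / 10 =-2 / 5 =-0.40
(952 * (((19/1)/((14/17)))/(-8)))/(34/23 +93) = -126293/4346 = -29.06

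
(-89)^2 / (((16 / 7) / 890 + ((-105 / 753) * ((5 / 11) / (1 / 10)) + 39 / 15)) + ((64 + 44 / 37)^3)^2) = 174789288823151529835 / 1693512000428896845565056153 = 0.00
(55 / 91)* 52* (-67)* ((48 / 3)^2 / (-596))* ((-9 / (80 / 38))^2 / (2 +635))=86202468 / 3321955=25.95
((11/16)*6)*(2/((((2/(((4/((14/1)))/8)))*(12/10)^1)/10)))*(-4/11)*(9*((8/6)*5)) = -375/14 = -26.79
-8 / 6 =-1.33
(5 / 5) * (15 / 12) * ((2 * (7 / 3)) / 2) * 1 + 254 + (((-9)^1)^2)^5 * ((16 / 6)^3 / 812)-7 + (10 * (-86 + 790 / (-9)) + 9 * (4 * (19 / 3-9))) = 595066296247 / 7308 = 81426696.26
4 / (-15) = -4 / 15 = -0.27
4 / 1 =4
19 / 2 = 9.50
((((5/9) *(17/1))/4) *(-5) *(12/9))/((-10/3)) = 85/18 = 4.72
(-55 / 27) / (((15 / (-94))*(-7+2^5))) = 1034 / 2025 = 0.51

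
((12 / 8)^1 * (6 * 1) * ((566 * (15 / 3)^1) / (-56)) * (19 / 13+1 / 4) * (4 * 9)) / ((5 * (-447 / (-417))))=-283580433 / 54236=-5228.64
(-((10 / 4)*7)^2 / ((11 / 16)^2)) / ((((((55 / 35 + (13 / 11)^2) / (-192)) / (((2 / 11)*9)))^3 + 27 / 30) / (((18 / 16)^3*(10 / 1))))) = -4024369879326720000 / 392601299439641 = -10250.53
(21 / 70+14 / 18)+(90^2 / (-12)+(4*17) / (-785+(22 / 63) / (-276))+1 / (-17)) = -674.07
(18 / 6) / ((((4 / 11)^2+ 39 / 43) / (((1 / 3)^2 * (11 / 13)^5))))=837948353 / 6022743753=0.14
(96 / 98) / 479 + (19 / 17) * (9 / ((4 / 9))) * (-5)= -180606081 / 1596028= -113.16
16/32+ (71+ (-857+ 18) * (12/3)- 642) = -7853/2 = -3926.50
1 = 1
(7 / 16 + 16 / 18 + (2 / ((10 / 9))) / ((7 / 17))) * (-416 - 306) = -10366837 / 2520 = -4113.82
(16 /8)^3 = 8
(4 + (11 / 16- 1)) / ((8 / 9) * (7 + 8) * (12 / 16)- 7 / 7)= 0.41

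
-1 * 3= -3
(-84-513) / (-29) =597 / 29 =20.59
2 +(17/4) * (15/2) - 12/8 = 259/8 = 32.38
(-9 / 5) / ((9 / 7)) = -7 / 5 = -1.40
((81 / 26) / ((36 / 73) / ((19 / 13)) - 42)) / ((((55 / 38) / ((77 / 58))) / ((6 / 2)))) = -14942151 / 72617740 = -0.21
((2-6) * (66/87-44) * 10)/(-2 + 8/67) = -560120/609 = -919.74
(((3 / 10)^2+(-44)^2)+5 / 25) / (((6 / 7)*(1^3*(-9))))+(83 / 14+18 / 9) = -3062707 / 12600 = -243.07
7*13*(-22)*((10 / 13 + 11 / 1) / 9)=-2618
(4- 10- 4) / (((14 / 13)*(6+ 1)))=-65 / 49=-1.33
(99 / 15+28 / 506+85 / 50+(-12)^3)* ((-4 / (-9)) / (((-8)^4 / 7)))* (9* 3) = -91364721 / 2590720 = -35.27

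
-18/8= -9/4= -2.25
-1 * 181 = -181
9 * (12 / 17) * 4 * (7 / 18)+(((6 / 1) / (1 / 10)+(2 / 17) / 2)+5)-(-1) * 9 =1427 / 17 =83.94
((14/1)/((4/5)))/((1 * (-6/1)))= -35/12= -2.92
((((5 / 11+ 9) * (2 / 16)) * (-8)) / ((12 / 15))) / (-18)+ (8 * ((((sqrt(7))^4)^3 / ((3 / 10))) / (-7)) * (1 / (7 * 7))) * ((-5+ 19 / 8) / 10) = 237764 / 99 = 2401.66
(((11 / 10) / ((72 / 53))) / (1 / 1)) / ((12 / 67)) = 39061 / 8640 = 4.52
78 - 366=-288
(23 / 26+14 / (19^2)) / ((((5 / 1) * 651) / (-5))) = -0.00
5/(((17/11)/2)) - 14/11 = 972/187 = 5.20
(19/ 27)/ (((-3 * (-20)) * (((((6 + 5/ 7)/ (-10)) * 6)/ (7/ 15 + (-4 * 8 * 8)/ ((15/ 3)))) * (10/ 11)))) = 1113343/ 6852600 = 0.16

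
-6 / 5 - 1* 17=-91 / 5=-18.20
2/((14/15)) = 15/7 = 2.14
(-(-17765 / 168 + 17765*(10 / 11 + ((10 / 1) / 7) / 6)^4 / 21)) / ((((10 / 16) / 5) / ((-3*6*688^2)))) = 55965438766932820480 / 603993159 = 92659060674.78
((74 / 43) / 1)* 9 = 666 / 43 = 15.49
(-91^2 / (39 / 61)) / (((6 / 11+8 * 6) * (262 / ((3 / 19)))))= -427427 / 2658252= -0.16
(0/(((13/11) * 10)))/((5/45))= 0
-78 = -78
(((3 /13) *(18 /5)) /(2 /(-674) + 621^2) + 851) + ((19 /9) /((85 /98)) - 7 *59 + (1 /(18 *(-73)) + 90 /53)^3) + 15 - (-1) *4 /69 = 12840303742888356712700215621 /27890540139294597455732808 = 460.38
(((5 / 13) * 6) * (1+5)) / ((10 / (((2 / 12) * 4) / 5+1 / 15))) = 18 / 65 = 0.28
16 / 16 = 1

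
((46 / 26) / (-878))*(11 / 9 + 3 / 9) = -161 / 51363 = -0.00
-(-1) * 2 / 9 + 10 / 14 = 59 / 63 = 0.94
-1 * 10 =-10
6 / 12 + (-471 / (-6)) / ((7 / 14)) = 315 / 2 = 157.50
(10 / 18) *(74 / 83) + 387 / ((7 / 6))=1737124 / 5229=332.21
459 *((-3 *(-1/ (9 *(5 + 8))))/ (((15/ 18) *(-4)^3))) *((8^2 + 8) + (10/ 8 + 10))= -152847/ 8320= -18.37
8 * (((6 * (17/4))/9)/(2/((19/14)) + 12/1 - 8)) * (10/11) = 1615/429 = 3.76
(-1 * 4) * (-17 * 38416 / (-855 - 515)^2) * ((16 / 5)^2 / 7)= 23883776 / 11730625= 2.04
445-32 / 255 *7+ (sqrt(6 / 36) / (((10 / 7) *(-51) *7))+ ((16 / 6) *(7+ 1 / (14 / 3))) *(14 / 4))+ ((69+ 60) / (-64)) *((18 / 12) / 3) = 16660993 / 32640-sqrt(6) / 3060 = 510.45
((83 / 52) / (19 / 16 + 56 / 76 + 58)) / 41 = 6308 / 9709661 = 0.00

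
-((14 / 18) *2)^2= -196 / 81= -2.42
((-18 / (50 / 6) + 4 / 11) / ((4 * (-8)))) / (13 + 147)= 0.00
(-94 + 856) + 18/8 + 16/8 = 3065/4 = 766.25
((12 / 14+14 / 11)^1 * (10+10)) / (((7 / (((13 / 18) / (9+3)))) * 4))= 2665 / 29106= 0.09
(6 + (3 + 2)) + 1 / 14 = 155 / 14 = 11.07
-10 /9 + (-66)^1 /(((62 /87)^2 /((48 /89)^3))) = -131079773018 /6097276881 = -21.50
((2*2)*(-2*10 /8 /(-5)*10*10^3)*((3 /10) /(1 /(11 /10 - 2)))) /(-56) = 675 /7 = 96.43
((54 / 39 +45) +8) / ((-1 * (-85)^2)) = -707 / 93925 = -0.01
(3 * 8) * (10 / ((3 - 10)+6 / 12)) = -480 / 13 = -36.92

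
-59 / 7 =-8.43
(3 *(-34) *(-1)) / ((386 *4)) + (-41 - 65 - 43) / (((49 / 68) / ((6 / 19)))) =-46883943 / 718732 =-65.23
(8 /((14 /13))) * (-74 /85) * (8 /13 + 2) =-592 /35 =-16.91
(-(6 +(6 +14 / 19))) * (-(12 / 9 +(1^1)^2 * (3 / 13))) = 14762 / 741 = 19.92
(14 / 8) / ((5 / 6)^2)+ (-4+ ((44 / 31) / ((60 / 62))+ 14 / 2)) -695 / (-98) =103477 / 7350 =14.08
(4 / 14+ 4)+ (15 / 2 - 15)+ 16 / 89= -3781 / 1246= -3.03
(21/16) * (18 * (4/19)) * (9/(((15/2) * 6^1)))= 189/190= 0.99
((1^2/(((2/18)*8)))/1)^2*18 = 729/32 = 22.78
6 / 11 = 0.55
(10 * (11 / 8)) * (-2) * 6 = -165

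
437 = 437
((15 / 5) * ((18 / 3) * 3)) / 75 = 18 / 25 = 0.72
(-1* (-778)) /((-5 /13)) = -10114 /5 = -2022.80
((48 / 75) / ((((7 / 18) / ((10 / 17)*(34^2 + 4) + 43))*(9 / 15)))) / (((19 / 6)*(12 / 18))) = 560736 / 595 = 942.41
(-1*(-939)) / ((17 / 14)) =773.29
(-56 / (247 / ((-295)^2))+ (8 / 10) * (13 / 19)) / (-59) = 24366324 / 72865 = 334.40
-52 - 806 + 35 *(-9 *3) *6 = -6528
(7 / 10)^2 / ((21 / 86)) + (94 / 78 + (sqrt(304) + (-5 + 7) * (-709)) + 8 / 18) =-8273911 / 5850 + 4 * sqrt(19) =-1396.91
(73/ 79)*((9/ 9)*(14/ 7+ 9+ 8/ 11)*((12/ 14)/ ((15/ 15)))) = 56502/ 6083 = 9.29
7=7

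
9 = 9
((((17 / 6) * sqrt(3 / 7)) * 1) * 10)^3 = 614125 * sqrt(21) / 441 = 6381.57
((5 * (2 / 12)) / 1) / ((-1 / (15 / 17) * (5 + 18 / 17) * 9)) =-25 / 1854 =-0.01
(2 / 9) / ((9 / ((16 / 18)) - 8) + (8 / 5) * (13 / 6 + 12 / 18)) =80 / 2397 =0.03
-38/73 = -0.52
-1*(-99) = 99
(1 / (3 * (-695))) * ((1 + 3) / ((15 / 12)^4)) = -1024 / 1303125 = -0.00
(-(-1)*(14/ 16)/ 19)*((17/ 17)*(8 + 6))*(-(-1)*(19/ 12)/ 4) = 49/ 192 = 0.26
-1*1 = -1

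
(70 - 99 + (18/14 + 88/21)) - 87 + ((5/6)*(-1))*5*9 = -6217/42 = -148.02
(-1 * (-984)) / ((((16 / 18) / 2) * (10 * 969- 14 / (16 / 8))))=2214 / 9683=0.23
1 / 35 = 0.03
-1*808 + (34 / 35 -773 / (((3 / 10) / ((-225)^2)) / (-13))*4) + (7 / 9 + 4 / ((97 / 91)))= 207256832104667 / 30555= 6783074197.50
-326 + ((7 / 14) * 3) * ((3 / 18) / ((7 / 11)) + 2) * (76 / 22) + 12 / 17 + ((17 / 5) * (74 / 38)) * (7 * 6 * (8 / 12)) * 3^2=336985119 / 248710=1354.93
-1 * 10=-10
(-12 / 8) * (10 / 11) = -15 / 11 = -1.36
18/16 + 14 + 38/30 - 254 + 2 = -28273/120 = -235.61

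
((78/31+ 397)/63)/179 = 12385/349587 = 0.04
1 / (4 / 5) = 5 / 4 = 1.25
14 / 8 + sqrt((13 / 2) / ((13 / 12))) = 7 / 4 + sqrt(6) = 4.20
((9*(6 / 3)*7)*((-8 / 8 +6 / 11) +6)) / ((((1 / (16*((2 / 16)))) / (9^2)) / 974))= 110250778.91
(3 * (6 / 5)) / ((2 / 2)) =18 / 5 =3.60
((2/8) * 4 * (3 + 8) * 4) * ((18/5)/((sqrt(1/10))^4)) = 15840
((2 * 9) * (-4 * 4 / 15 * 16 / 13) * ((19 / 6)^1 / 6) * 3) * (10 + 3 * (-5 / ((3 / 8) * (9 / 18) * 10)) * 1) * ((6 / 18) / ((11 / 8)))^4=-19922944 / 77084865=-0.26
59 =59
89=89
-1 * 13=-13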